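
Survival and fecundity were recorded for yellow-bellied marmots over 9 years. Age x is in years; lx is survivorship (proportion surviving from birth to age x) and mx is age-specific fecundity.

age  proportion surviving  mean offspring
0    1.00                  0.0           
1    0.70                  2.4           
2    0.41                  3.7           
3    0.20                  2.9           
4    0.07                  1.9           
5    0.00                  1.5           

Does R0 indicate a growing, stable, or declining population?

R0 = Σ lx·mx = 0 + 1.68 + 1.517 + 0.58 + 0.133 + 0 = 3.91
R0 > 1, so the population is growing.

growing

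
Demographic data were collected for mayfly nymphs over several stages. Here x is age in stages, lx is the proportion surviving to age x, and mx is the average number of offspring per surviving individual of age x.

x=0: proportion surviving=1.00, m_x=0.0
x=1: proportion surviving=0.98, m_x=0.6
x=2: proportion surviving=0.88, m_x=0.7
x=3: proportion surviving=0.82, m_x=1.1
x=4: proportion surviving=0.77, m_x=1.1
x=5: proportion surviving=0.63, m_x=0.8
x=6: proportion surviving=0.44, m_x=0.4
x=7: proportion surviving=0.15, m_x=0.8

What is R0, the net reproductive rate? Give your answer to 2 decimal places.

3.75

lx·mx by age: 0, 0.588, 0.616, 0.902, 0.847, 0.504, 0.176, 0.12
R0 = Σ lx·mx = 3.753 → 3.75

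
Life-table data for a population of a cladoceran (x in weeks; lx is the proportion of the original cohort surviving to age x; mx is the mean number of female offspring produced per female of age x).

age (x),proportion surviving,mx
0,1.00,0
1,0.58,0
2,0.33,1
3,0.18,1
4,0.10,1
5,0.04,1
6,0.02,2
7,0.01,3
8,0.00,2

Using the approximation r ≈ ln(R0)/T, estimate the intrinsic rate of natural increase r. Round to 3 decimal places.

R0 = Σ lx·mx = 0 + 0 + 0.33 + 0.18 + 0.1 + 0.04 + 0.04 + 0.03 + 0 = 0.72
Σ x·lx·mx = 2.25; T = 2.25/0.72 = 3.125
r ≈ ln(R0)/T = ln(0.72)/3.125 = -0.10512… → -0.105

-0.105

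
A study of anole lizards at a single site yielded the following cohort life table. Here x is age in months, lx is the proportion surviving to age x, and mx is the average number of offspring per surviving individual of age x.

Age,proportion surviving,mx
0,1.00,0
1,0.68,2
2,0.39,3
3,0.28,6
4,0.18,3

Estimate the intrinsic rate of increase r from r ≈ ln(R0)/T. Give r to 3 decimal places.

0.679

R0 = Σ lx·mx = 0 + 1.36 + 1.17 + 1.68 + 0.54 = 4.75
Σ x·lx·mx = 10.9; T = 10.9/4.75 = 2.29474…
r ≈ ln(R0)/T = ln(4.75)/2.29474… = 0.67901… → 0.679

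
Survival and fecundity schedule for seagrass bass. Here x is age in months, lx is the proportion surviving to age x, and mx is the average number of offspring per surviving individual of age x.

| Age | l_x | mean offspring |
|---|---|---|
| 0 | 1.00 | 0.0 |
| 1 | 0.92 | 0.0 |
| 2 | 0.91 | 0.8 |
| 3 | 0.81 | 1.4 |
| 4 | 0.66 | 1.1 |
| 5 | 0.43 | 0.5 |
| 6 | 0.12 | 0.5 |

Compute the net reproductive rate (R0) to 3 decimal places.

2.863

lx·mx by age: 0, 0, 0.728, 1.134, 0.726, 0.215, 0.06
R0 = Σ lx·mx = 2.863 → 2.863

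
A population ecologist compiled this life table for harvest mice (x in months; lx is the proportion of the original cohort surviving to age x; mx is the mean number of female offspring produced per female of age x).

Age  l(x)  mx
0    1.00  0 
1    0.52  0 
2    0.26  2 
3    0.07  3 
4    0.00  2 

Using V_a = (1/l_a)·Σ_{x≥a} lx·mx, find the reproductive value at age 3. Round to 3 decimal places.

lx·mx for x ≥ 3: 0.21, 0 → sum = 0.21
V_3 = 0.21 / l_3 = 0.21 / 0.07 = 3 → 3.000

3.000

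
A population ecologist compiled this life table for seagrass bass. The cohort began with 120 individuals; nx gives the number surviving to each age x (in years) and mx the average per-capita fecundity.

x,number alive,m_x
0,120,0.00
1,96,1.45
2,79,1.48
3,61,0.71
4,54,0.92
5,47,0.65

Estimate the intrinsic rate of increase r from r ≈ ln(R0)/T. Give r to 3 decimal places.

0.512

lx = nx/n0 = nx/120: 1, 0.8, 0.65833…, 0.50833…, 0.45, 0.39167…
R0 = Σ lx·mx = 0 + 1.16 + 0.97433… + 0.36092… + 0.414 + 0.25458… = 3.163833…
Σ x·lx·mx = 7.120333…; T = 7.120333…/3.163833… = 2.25054…
r ≈ ln(R0)/T = ln(3.163833…)/2.25054… = 0.51178… → 0.512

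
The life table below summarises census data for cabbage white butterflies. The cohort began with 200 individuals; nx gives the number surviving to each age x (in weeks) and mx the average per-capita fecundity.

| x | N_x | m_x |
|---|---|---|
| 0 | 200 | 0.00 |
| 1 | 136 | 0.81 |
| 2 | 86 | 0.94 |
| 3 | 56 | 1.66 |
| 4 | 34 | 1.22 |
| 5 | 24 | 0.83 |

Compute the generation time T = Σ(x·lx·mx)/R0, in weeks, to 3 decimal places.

2.363

lx = nx/n0 = nx/200: 1, 0.68, 0.43, 0.28, 0.17, 0.12
lx·mx: 0, 0.5508, 0.4042, 0.4648, 0.2074, 0.0996 → R0 = 1.7268
x·lx·mx: 0, 0.5508, 0.8084, 1.3944, 0.8296, 0.498 → Σ = 4.0812
T = 4.0812 / 1.7268 = 2.363447… → 2.363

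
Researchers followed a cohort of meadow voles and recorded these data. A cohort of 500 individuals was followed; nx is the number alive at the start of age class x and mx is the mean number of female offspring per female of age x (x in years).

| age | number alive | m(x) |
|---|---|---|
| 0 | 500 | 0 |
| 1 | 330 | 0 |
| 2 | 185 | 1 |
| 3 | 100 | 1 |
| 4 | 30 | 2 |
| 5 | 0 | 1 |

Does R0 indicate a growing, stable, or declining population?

declining

lx = nx/n0 = nx/500: 1, 0.66, 0.37, 0.2, 0.06, 0
R0 = Σ lx·mx = 0 + 0 + 0.37 + 0.2 + 0.12 + 0 = 0.69
R0 < 1, so the population is declining.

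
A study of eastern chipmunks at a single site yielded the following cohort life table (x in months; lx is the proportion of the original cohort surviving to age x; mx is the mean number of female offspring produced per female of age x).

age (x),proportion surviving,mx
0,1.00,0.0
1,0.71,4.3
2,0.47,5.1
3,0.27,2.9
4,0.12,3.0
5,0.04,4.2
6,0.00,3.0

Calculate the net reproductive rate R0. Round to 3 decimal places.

lx·mx by age: 0, 3.053, 2.397, 0.783, 0.36, 0.168, 0
R0 = Σ lx·mx = 6.761 → 6.761

6.761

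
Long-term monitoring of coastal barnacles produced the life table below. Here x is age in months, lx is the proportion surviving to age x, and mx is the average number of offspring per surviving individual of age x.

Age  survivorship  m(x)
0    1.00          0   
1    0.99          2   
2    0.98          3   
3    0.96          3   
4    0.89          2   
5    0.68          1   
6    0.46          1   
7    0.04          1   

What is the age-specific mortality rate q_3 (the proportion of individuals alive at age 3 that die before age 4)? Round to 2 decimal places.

q_3 = (l_3 − l_4) / l_3 = (0.96 − 0.89) / 0.96
     = 0.07 / 0.96 = 0.072917… → 0.07

0.07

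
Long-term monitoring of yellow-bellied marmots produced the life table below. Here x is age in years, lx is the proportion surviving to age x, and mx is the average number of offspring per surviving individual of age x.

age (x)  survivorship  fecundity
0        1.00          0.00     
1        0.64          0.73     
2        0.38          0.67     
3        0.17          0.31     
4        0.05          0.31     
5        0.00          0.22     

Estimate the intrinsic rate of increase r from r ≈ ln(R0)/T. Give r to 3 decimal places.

-0.156

R0 = Σ lx·mx = 0 + 0.4672 + 0.2546 + 0.0527 + 0.0155 + 0 = 0.79
Σ x·lx·mx = 1.1965; T = 1.1965/0.79 = 1.51456…
r ≈ ln(R0)/T = ln(0.79)/1.51456… = -0.15564… → -0.156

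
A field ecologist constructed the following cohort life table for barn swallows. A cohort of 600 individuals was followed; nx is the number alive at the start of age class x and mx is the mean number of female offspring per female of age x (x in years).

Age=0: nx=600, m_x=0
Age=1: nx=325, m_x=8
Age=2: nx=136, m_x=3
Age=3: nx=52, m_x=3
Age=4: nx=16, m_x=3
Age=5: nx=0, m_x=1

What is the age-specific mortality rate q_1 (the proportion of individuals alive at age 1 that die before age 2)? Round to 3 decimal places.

0.582

lx = nx/n0 = nx/600: 1, 0.54167…, 0.22667…, 0.08667…, 0.02667…, 0
q_1 = (l_1 − l_2) / l_1 = (0.541667… − 0.226667…) / 0.541667…
     = 0.315… / 0.541667… = 0.581538… → 0.582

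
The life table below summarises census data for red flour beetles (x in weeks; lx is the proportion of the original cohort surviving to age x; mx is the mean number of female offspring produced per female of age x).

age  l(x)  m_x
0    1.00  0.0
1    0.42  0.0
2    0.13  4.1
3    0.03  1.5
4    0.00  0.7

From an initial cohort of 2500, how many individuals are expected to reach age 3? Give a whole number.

Expected survivors = N0 · l_3 = 2500 × 0.03 = 75 → 75

75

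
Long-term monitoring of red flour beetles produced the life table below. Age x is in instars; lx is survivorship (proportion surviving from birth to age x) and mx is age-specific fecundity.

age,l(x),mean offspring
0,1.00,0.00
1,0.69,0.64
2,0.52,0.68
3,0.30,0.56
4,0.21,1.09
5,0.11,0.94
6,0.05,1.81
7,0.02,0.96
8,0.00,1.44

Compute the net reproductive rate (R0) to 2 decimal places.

1.41

lx·mx by age: 0, 0.4416, 0.3536, 0.168, 0.2289, 0.1034, 0.0905, 0.0192, 0
R0 = Σ lx·mx = 1.4052 → 1.41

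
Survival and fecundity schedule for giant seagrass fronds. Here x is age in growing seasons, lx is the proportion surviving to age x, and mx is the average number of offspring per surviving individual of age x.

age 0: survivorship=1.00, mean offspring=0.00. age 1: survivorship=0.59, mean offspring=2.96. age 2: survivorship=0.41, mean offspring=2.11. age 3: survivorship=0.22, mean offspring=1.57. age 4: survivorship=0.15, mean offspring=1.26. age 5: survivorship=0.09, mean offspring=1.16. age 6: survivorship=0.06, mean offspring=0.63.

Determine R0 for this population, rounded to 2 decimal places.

3.29

lx·mx by age: 0, 1.7464, 0.8651, 0.3454, 0.189, 0.1044, 0.0378
R0 = Σ lx·mx = 3.2881 → 3.29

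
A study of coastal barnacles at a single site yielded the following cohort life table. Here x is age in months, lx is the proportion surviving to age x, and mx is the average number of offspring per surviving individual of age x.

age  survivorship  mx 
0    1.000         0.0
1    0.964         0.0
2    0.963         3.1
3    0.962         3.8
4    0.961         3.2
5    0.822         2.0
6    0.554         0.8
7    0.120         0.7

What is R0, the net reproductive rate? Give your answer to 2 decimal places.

11.89

lx·mx by age: 0, 0, 2.9853, 3.6556, 3.0752, 1.644, 0.4432, 0.084
R0 = Σ lx·mx = 11.8873 → 11.89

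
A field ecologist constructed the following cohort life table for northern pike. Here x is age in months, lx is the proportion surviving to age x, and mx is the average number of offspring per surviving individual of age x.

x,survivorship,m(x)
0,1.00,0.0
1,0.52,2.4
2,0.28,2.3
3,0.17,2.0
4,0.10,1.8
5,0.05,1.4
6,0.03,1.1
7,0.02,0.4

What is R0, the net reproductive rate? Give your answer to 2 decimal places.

2.52

lx·mx by age: 0, 1.248, 0.644, 0.34, 0.18, 0.07, 0.033, 0.008
R0 = Σ lx·mx = 2.523 → 2.52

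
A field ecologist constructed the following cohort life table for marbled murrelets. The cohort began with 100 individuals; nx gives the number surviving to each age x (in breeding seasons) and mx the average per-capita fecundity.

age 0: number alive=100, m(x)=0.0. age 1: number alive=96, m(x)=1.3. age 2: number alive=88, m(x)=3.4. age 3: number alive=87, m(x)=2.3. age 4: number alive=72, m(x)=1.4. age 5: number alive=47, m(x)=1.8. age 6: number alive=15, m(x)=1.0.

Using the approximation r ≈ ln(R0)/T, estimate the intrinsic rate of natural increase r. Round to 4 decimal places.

lx = nx/n0 = nx/100: 1, 0.96, 0.88, 0.87, 0.72, 0.47, 0.15
R0 = Σ lx·mx = 0 + 1.248 + 2.992 + 2.001 + 1.008 + 0.846 + 0.15 = 8.245
Σ x·lx·mx = 22.397; T = 22.397/8.245 = 2.71643…
r ≈ ln(R0)/T = ln(8.245)/2.71643… = 0.776609… → 0.7766

0.7766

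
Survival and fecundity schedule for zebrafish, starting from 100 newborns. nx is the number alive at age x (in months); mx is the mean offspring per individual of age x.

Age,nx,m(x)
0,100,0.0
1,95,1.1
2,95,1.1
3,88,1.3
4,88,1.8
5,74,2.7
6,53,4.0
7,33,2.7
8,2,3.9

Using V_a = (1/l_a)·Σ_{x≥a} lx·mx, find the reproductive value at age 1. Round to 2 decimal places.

lx = nx/n0 = nx/100: 1, 0.95, 0.95, 0.88, 0.88, 0.74, 0.53, 0.33, 0.02
lx·mx for x ≥ 1: 1.045, 1.045, 1.144, 1.584, 1.998, 2.12, 0.891, 0.078 → sum = 9.905
V_1 = 9.905 / l_1 = 9.905 / 0.95 = 10.426316… → 10.43

10.43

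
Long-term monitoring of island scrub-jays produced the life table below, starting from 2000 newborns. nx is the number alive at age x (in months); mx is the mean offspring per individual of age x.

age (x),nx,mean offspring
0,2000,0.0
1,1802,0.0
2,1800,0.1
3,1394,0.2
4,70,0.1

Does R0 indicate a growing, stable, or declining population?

lx = nx/n0 = nx/2000: 1, 0.901, 0.9, 0.697, 0.035
R0 = Σ lx·mx = 0 + 0 + 0.09 + 0.1394 + 0.0035 = 0.2329
R0 < 1, so the population is declining.

declining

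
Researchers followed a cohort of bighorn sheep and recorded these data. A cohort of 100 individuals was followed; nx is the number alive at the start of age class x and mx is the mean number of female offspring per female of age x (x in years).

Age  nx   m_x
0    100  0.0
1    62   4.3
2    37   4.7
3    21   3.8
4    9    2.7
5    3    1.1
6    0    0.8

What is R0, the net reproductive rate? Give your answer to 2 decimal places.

lx = nx/n0 = nx/100: 1, 0.62, 0.37, 0.21, 0.09, 0.03, 0
lx·mx by age: 0, 2.666, 1.739, 0.798, 0.243, 0.033, 0
R0 = Σ lx·mx = 5.479 → 5.48

5.48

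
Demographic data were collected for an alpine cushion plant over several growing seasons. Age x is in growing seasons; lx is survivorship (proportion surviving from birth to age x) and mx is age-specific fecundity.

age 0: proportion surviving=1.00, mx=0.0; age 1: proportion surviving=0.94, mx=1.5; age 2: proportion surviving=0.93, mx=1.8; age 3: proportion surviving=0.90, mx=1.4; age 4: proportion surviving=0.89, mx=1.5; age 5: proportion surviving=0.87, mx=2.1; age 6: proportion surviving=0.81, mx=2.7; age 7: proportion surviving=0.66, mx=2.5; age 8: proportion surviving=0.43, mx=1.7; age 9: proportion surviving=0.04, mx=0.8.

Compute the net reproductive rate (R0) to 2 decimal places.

12.11

lx·mx by age: 0, 1.41, 1.674, 1.26, 1.335, 1.827, 2.187, 1.65, 0.731, 0.032
R0 = Σ lx·mx = 12.106 → 12.11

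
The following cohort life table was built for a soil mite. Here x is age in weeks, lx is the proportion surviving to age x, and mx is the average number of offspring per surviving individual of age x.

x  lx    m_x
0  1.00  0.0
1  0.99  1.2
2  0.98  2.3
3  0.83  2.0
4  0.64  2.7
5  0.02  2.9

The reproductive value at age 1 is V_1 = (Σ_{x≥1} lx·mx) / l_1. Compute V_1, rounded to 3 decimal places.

lx·mx for x ≥ 1: 1.188, 2.254, 1.66, 1.728, 0.058 → sum = 6.888
V_1 = 6.888 / l_1 = 6.888 / 0.99 = 6.957576… → 6.958

6.958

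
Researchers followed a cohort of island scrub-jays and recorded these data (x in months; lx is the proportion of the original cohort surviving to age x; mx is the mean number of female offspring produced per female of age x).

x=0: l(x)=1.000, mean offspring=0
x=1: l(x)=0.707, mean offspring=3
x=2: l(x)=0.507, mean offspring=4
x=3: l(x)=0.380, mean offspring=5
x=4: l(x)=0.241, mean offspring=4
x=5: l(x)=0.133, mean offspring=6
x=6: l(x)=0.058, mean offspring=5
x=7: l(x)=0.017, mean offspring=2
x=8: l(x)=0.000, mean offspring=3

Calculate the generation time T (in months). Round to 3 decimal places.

2.668

lx·mx: 0, 2.121, 2.028, 1.9, 0.964, 0.798, 0.29, 0.034, 0 → R0 = 8.135
x·lx·mx: 0, 2.121, 4.056, 5.7, 3.856, 3.99, 1.74, 0.238, 0 → Σ = 21.701
T = 21.701 / 8.135 = 2.667609… → 2.668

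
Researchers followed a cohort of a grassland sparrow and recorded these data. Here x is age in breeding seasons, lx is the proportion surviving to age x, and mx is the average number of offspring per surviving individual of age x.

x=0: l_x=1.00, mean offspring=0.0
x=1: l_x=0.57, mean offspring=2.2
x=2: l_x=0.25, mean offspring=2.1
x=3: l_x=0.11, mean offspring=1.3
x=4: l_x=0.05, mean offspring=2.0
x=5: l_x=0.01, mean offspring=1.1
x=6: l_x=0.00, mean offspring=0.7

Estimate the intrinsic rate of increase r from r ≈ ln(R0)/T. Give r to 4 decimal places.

R0 = Σ lx·mx = 0 + 1.254 + 0.525 + 0.143 + 0.1 + 0.011 + 0 = 2.033
Σ x·lx·mx = 3.188; T = 3.188/2.033 = 1.56813…
r ≈ ln(R0)/T = ln(2.033)/1.56813… = 0.452459… → 0.4525

0.4525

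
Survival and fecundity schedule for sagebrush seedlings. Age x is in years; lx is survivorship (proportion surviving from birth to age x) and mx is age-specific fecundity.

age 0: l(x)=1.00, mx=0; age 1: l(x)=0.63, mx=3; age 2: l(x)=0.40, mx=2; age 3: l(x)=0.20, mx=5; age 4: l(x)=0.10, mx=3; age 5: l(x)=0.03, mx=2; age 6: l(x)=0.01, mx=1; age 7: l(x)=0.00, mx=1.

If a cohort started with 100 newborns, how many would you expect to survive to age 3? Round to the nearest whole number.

20

Expected survivors = N0 · l_3 = 100 × 0.20 = 20 → 20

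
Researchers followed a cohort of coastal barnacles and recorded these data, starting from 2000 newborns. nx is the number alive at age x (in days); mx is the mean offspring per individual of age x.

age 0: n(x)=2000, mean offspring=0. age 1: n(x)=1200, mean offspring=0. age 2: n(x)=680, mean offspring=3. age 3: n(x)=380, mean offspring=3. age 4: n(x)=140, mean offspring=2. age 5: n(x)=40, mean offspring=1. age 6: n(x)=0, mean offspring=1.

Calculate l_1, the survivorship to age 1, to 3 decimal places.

0.600

l_1 = n_1/n_0 = 1200/2000 = 0.6 → 0.600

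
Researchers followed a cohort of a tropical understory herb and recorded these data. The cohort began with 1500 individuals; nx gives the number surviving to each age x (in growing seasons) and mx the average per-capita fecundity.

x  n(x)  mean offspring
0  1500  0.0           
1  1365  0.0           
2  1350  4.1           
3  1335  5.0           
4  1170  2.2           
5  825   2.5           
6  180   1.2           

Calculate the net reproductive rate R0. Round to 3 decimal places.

lx = nx/n0 = nx/1500: 1, 0.91, 0.9, 0.89, 0.78, 0.55, 0.12
lx·mx by age: 0, 0, 3.69, 4.45, 1.716, 1.375, 0.144
R0 = Σ lx·mx = 11.375 → 11.375

11.375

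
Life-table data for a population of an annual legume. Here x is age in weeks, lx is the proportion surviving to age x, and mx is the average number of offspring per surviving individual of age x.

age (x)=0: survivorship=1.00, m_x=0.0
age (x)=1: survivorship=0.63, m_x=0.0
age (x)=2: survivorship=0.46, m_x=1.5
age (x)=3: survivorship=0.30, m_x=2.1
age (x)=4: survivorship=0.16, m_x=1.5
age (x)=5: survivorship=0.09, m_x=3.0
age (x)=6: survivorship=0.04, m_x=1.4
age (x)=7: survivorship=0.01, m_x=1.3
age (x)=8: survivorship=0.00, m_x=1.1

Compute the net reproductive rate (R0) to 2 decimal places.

1.90

lx·mx by age: 0, 0, 0.69, 0.63, 0.24, 0.27, 0.056, 0.013, 0
R0 = Σ lx·mx = 1.899 → 1.90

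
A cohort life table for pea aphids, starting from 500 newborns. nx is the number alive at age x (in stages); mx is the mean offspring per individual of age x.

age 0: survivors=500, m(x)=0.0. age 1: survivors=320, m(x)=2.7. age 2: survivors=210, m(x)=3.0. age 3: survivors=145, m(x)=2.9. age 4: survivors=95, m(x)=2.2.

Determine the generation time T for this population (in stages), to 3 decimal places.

lx = nx/n0 = nx/500: 1, 0.64, 0.42, 0.29, 0.19
lx·mx: 0, 1.728, 1.26, 0.841, 0.418 → R0 = 4.247
x·lx·mx: 0, 1.728, 2.52, 2.523, 1.672 → Σ = 8.443
T = 8.443 / 4.247 = 1.987992… → 1.988

1.988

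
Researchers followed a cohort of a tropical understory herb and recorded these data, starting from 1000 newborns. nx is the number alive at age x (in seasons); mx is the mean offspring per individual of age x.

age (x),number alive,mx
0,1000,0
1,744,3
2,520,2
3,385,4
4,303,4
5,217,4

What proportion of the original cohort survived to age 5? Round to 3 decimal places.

l_5 = n_5/n_0 = 217/1000 = 0.217 → 0.217

0.217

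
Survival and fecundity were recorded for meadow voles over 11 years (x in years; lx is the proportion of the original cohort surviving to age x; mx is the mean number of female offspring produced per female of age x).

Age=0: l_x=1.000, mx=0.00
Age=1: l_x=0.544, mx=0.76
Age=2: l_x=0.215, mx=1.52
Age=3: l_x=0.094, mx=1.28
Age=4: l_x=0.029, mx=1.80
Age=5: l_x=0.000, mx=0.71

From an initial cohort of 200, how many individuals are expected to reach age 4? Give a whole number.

Expected survivors = N0 · l_4 = 200 × 0.029 = 5.8 → 6

6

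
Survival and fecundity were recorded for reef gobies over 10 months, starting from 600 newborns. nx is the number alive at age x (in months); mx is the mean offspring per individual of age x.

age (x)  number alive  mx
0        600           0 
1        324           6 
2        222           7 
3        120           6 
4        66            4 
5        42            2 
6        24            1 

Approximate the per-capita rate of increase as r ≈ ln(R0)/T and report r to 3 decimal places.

lx = nx/n0 = nx/600: 1, 0.54, 0.37, 0.2, 0.11, 0.07, 0.04
R0 = Σ lx·mx = 0 + 3.24 + 2.59 + 1.2 + 0.44 + 0.14 + 0.04 = 7.65
Σ x·lx·mx = 14.72; T = 14.72/7.65 = 1.92418…
r ≈ ln(R0)/T = ln(7.65)/1.92418… = 1.05744… → 1.057

1.057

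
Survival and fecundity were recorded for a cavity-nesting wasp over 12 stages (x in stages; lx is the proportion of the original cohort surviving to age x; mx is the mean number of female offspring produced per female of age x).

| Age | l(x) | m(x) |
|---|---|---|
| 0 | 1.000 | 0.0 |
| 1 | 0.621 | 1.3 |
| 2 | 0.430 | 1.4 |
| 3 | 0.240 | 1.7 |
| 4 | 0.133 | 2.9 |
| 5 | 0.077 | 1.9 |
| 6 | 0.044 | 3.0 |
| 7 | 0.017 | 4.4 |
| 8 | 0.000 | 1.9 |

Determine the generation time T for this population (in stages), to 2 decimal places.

2.67

lx·mx: 0, 0.8073, 0.602, 0.408, 0.3857, 0.1463, 0.132, 0.0748, 0 → R0 = 2.5561
x·lx·mx: 0, 0.8073, 1.204, 1.224, 1.5428, 0.7315, 0.792, 0.5236, 0 → Σ = 6.8252
T = 6.8252 / 2.5561 = 2.670162… → 2.67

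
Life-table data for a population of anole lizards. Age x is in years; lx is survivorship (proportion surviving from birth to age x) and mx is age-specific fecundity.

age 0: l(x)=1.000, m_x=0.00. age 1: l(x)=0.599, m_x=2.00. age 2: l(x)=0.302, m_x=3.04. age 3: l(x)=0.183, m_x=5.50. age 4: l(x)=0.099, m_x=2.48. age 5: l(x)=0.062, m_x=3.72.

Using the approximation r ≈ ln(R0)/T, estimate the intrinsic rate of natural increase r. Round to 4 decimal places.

R0 = Σ lx·mx = 0 + 1.198 + 0.91808 + 1.0065 + 0.24552 + 0.23064 = 3.59874
Σ x·lx·mx = 8.18894; T = 8.18894/3.59874 = 2.2755…
r ≈ ln(R0)/T = ln(3.59874)/2.2755… = 0.56277… → 0.5628

0.5628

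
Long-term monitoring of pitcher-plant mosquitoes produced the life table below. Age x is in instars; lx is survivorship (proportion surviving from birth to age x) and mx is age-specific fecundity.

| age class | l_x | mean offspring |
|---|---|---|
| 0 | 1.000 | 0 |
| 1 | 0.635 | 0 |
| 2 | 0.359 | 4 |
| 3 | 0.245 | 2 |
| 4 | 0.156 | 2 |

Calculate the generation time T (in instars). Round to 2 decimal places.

2.50

lx·mx: 0, 0, 1.436, 0.49, 0.312 → R0 = 2.238
x·lx·mx: 0, 0, 2.872, 1.47, 1.248 → Σ = 5.59
T = 5.59 / 2.238 = 2.497766… → 2.50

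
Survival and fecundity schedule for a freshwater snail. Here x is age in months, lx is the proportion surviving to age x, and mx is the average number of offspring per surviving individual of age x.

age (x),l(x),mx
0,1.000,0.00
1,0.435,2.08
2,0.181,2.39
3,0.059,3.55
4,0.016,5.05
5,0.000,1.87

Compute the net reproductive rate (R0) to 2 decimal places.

1.63

lx·mx by age: 0, 0.9048, 0.43259, 0.20945, 0.0808, 0
R0 = Σ lx·mx = 1.62764 → 1.63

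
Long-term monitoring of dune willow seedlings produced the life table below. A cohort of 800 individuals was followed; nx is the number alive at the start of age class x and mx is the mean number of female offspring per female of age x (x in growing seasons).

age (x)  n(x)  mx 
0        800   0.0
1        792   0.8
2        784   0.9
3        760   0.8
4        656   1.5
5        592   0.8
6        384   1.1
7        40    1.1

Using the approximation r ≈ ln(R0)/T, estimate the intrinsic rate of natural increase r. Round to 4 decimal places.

lx = nx/n0 = nx/800: 1, 0.99, 0.98, 0.95, 0.82, 0.74, 0.48, 0.05
R0 = Σ lx·mx = 0 + 0.792 + 0.882 + 0.76 + 1.23 + 0.592 + 0.528 + 0.055 = 4.839
Σ x·lx·mx = 16.269; T = 16.269/4.839 = 3.36206…
r ≈ ln(R0)/T = ln(4.839)/3.36206… = 0.468971… → 0.4690

0.4690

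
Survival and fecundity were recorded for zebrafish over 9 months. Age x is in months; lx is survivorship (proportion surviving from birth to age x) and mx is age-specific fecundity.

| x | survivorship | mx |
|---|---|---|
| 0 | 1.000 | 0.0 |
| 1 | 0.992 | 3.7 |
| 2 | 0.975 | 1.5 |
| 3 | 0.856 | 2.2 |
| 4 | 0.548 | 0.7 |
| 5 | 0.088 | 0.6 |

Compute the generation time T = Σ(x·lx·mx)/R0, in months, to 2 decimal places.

1.88

lx·mx: 0, 3.6704, 1.4625, 1.8832, 0.3836, 0.0528 → R0 = 7.4525
x·lx·mx: 0, 3.6704, 2.925, 5.6496, 1.5344, 0.264 → Σ = 14.0434
T = 14.0434 / 7.4525 = 1.884388… → 1.88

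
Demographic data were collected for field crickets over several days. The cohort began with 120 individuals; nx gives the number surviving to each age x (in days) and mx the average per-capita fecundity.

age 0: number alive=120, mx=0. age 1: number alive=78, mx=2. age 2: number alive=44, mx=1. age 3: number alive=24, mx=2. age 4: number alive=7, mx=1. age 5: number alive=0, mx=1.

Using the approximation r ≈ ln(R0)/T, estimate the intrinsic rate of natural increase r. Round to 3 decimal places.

0.462

lx = nx/n0 = nx/120: 1, 0.65, 0.36667…, 0.2, 0.05833…, 0
R0 = Σ lx·mx = 0 + 1.3 + 0.36667… + 0.4 + 0.05833… + 0 = 2.125…
Σ x·lx·mx = 3.466667…; T = 3.466667…/2.125… = 1.63137…
r ≈ ln(R0)/T = ln(2.125…)/1.63137… = 0.46205… → 0.462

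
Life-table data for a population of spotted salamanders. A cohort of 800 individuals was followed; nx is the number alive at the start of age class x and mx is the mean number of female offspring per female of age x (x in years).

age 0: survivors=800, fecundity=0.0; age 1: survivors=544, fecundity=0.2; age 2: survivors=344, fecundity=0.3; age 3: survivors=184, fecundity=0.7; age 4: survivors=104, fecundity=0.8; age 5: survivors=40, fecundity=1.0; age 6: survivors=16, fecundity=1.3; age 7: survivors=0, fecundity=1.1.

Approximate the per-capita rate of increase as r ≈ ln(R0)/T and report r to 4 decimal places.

-0.1787

lx = nx/n0 = nx/800: 1, 0.68, 0.43, 0.23, 0.13, 0.05, 0.02, 0
R0 = Σ lx·mx = 0 + 0.136 + 0.129 + 0.161 + 0.104 + 0.05 + 0.026 + 0 = 0.606
Σ x·lx·mx = 1.699; T = 1.699/0.606 = 2.80363…
r ≈ ln(R0)/T = ln(0.606)/2.80363… = -0.178652… → -0.1787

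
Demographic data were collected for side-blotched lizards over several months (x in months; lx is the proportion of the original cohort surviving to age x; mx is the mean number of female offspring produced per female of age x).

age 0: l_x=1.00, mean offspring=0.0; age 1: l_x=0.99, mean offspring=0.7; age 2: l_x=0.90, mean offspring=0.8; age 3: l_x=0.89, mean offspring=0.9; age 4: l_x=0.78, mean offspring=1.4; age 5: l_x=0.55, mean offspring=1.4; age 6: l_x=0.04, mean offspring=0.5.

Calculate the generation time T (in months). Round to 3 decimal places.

lx·mx: 0, 0.693, 0.72, 0.801, 1.092, 0.77, 0.02 → R0 = 4.096
x·lx·mx: 0, 0.693, 1.44, 2.403, 4.368, 3.85, 0.12 → Σ = 12.874
T = 12.874 / 4.096 = 3.143066… → 3.143

3.143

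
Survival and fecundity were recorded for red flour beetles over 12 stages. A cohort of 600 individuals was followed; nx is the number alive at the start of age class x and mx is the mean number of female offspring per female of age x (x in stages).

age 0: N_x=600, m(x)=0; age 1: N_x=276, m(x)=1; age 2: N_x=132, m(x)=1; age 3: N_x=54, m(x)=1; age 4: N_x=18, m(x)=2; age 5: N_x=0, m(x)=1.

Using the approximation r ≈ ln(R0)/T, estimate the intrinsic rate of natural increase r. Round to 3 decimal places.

-0.110

lx = nx/n0 = nx/600: 1, 0.46, 0.22, 0.09, 0.03, 0
R0 = Σ lx·mx = 0 + 0.46 + 0.22 + 0.09 + 0.06 + 0 = 0.83
Σ x·lx·mx = 1.41; T = 1.41/0.83 = 1.6988…
r ≈ ln(R0)/T = ln(0.83)/1.6988… = -0.10968… → -0.110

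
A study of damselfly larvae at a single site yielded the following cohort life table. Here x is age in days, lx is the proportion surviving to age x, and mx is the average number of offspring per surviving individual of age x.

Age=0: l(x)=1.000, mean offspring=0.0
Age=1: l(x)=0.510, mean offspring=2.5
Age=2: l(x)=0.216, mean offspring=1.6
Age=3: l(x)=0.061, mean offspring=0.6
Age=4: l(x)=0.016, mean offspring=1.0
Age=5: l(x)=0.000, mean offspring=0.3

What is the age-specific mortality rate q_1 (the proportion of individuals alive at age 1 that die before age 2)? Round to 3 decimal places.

0.576

q_1 = (l_1 − l_2) / l_1 = (0.51 − 0.216) / 0.51
     = 0.294 / 0.51 = 0.576471… → 0.576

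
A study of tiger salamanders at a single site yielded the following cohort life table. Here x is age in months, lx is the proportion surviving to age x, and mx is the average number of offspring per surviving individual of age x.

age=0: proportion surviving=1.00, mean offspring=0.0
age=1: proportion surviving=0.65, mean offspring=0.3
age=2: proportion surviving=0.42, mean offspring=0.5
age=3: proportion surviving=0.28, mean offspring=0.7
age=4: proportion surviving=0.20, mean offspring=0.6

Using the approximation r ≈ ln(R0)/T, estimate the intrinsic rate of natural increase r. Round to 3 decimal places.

R0 = Σ lx·mx = 0 + 0.195 + 0.21 + 0.196 + 0.12 = 0.721
Σ x·lx·mx = 1.683; T = 1.683/0.721 = 2.33426…
r ≈ ln(R0)/T = ln(0.721)/2.33426… = -0.14014… → -0.140

-0.140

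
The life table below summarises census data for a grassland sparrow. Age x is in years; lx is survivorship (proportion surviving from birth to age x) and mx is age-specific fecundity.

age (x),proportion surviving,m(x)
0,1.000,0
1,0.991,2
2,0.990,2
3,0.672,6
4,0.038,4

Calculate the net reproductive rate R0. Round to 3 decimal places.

lx·mx by age: 0, 1.982, 1.98, 4.032, 0.152
R0 = Σ lx·mx = 8.146 → 8.146

8.146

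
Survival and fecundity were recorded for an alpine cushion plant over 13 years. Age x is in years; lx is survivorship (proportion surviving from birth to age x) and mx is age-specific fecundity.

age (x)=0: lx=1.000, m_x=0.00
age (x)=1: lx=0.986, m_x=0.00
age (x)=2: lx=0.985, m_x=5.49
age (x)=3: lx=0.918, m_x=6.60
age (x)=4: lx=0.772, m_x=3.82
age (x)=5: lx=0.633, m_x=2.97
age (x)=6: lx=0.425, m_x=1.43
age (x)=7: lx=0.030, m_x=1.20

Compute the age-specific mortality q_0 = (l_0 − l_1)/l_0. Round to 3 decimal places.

0.014

q_0 = (l_0 − l_1) / l_0 = (1 − 0.986) / 1
     = 0.014 / 1 = 0.014 → 0.014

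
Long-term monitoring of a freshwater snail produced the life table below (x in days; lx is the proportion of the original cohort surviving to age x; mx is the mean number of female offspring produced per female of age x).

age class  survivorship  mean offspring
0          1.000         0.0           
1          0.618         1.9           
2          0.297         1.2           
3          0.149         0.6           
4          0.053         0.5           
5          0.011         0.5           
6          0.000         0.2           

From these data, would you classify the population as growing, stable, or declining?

R0 = Σ lx·mx = 0 + 1.1742 + 0.3564 + 0.0894 + 0.0265 + 0.0055 + 0 = 1.652
R0 > 1, so the population is growing.

growing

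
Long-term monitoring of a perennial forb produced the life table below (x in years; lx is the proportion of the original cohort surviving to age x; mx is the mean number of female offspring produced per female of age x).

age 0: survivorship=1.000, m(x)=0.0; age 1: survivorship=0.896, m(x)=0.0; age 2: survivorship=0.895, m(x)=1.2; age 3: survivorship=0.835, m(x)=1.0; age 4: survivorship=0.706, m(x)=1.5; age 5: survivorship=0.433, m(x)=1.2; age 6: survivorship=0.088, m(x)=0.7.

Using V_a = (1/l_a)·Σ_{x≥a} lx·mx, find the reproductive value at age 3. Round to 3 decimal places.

2.964

lx·mx for x ≥ 3: 0.835, 1.059, 0.5196, 0.0616 → sum = 2.4752
V_3 = 2.4752 / l_3 = 2.4752 / 0.835 = 2.964311… → 2.964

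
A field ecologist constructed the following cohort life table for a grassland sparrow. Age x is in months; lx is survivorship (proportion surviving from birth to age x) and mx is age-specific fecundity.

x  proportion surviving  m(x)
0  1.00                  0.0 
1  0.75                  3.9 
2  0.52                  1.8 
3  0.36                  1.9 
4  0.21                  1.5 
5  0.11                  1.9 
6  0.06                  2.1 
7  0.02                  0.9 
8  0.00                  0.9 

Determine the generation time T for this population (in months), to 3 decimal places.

1.925

lx·mx: 0, 2.925, 0.936, 0.684, 0.315, 0.209, 0.126, 0.018, 0 → R0 = 5.213
x·lx·mx: 0, 2.925, 1.872, 2.052, 1.26, 1.045, 0.756, 0.126, 0 → Σ = 10.036
T = 10.036 / 5.213 = 1.925187… → 1.925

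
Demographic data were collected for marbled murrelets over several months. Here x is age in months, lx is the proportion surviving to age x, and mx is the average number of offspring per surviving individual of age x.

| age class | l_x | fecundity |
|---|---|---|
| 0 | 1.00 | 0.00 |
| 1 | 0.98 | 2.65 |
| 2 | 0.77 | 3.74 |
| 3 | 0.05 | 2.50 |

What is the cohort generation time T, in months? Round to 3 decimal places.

1.559

lx·mx: 0, 2.597, 2.8798, 0.125 → R0 = 5.6018
x·lx·mx: 0, 2.597, 5.7596, 0.375 → Σ = 8.7316
T = 8.7316 / 5.6018 = 1.558713… → 1.559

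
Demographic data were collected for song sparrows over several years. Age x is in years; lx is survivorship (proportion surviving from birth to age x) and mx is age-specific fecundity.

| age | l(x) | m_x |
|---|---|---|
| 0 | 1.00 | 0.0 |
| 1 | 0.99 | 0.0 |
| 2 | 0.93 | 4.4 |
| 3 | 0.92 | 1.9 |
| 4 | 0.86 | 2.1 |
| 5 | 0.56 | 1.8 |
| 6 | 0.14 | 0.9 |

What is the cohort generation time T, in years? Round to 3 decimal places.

3.012

lx·mx: 0, 0, 4.092, 1.748, 1.806, 1.008, 0.126 → R0 = 8.78
x·lx·mx: 0, 0, 8.184, 5.244, 7.224, 5.04, 0.756 → Σ = 26.448
T = 26.448 / 8.78 = 3.012301… → 3.012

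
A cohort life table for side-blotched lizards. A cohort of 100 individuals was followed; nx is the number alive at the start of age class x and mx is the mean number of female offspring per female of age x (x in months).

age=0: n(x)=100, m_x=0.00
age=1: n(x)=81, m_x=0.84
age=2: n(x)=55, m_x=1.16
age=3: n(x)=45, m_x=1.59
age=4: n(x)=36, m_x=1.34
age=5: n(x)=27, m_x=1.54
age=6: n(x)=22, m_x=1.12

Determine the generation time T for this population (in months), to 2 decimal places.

lx = nx/n0 = nx/100: 1, 0.81, 0.55, 0.45, 0.36, 0.27, 0.22
lx·mx: 0, 0.6804, 0.638, 0.7155, 0.4824, 0.4158, 0.2464 → R0 = 3.1785
x·lx·mx: 0, 0.6804, 1.276, 2.1465, 1.9296, 2.079, 1.4784 → Σ = 9.5899
T = 9.5899 / 3.1785 = 3.017115… → 3.02

3.02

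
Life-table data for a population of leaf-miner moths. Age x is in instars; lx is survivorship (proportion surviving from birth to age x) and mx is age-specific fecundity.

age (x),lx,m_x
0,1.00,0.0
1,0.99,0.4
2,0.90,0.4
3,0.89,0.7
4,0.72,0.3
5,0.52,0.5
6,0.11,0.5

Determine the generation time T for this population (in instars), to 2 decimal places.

lx·mx: 0, 0.396, 0.36, 0.623, 0.216, 0.26, 0.055 → R0 = 1.91
x·lx·mx: 0, 0.396, 0.72, 1.869, 0.864, 1.3, 0.33 → Σ = 5.479
T = 5.479 / 1.91 = 2.868586… → 2.87

2.87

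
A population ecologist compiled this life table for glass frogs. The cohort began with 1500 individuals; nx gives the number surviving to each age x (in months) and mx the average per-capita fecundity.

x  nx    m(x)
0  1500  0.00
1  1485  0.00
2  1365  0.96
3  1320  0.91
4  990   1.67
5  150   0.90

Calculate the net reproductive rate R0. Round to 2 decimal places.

lx = nx/n0 = nx/1500: 1, 0.99, 0.91, 0.88, 0.66, 0.1
lx·mx by age: 0, 0, 0.8736, 0.8008, 1.1022, 0.09
R0 = Σ lx·mx = 2.8666 → 2.87

2.87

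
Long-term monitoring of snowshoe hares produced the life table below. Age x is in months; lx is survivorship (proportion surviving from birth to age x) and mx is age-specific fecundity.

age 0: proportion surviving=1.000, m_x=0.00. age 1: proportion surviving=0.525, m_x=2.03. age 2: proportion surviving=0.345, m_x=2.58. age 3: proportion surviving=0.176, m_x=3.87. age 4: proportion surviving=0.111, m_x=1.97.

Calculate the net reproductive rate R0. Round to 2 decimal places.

2.86

lx·mx by age: 0, 1.06575, 0.8901, 0.68112, 0.21867
R0 = Σ lx·mx = 2.85564 → 2.86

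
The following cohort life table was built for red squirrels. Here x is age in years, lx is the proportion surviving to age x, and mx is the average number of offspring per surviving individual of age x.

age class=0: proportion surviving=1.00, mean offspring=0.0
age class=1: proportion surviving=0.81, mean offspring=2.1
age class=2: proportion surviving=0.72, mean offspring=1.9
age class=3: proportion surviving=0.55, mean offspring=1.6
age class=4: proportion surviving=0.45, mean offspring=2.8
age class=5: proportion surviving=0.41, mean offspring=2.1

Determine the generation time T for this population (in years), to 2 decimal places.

2.71

lx·mx: 0, 1.701, 1.368, 0.88, 1.26, 0.861 → R0 = 6.07
x·lx·mx: 0, 1.701, 2.736, 2.64, 5.04, 4.305 → Σ = 16.422
T = 16.422 / 6.07 = 2.705437… → 2.71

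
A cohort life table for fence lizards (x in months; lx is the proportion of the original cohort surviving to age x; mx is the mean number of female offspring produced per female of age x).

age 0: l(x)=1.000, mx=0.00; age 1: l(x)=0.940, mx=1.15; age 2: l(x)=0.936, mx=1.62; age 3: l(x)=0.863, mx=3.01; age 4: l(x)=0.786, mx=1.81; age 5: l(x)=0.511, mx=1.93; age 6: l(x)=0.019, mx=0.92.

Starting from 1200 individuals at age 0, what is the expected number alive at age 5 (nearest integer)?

Expected survivors = N0 · l_5 = 1200 × 0.511 = 613.2 → 613

613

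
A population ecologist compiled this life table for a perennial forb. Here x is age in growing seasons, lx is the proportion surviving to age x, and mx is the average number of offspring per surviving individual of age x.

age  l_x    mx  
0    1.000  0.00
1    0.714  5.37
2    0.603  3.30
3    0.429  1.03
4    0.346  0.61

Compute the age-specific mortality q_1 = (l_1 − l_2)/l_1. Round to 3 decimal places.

q_1 = (l_1 − l_2) / l_1 = (0.714 − 0.603) / 0.714
     = 0.111 / 0.714 = 0.155462… → 0.155

0.155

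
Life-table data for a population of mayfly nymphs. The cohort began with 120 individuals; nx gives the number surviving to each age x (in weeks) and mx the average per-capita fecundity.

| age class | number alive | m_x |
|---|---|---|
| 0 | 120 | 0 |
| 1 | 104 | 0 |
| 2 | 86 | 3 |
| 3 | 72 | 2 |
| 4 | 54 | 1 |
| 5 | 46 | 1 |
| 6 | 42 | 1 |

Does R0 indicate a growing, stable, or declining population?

growing

lx = nx/n0 = nx/120: 1, 0.86667…, 0.71667…, 0.6, 0.45, 0.38333…, 0.35
R0 = Σ lx·mx = 0 + 0 + 2.15… + 1.2 + 0.45 + 0.383333… + 0.35 = 4.533333…
R0 > 1, so the population is growing.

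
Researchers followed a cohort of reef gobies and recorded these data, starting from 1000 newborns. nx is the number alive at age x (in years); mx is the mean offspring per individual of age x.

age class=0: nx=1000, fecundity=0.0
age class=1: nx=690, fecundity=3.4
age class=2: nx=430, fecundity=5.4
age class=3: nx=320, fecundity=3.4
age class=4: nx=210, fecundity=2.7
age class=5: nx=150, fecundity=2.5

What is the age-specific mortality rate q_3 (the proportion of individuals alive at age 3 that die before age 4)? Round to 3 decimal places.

0.344

lx = nx/n0 = nx/1000: 1, 0.69, 0.43, 0.32, 0.21, 0.15
q_3 = (l_3 − l_4) / l_3 = (0.32 − 0.21) / 0.32
     = 0.11 / 0.32 = 0.34375 → 0.344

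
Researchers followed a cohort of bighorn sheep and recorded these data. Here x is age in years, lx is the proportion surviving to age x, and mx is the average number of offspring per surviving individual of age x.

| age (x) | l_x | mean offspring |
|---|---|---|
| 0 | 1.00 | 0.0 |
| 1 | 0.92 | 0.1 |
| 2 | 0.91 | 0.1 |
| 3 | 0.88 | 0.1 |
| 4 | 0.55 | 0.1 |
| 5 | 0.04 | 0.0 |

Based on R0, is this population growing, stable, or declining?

R0 = Σ lx·mx = 0 + 0.092 + 0.091 + 0.088 + 0.055 + 0 = 0.326
R0 < 1, so the population is declining.

declining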